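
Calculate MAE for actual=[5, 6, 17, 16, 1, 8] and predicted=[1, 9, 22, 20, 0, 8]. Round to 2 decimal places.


Absolute errors: [4, 3, 5, 4, 1, 0]
Sum of absolute errors = 17
MAE = 17 / 6 = 2.83

2.83


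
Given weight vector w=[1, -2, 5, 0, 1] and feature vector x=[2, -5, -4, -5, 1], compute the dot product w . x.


Element-wise products:
1 * 2 = 2
-2 * -5 = 10
5 * -4 = -20
0 * -5 = 0
1 * 1 = 1
Sum = 2 + 10 + -20 + 0 + 1
= -7

-7


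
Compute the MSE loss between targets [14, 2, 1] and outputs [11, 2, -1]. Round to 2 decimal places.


Differences: [3, 0, 2]
Squared errors: [9, 0, 4]
Sum of squared errors = 13
MSE = 13 / 3 = 4.33

4.33


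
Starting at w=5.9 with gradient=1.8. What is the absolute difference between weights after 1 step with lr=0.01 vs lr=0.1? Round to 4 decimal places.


With lr=0.01: w_new = 5.9 - 0.01 * 1.8 = 5.882
With lr=0.1: w_new = 5.9 - 0.1 * 1.8 = 5.72
Absolute difference = |5.882 - 5.72|
= 0.1620

0.1620


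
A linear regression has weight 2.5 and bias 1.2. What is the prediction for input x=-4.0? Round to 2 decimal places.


y = 2.5 * -4.0 + (1.2)
= -10.0 + (1.2)
= -8.80

-8.80


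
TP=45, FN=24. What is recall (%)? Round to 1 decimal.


Recall = TP / (TP + FN) * 100
= 45 / (45 + 24)
= 45 / 69
= 0.6522
= 65.2%

65.2


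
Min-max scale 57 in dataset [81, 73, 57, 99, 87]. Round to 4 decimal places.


Min = 57, Max = 99
Range = 99 - 57 = 42
Scaled = (x - min) / (max - min)
= (57 - 57) / 42
= 0 / 42
= 0.0000

0.0000


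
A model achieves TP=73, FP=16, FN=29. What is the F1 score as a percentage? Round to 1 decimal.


Precision = TP / (TP + FP) = 73 / 89 = 0.8202
Recall = TP / (TP + FN) = 73 / 102 = 0.7157
F1 = 2 * P * R / (P + R)
= 2 * 0.8202 * 0.7157 / (0.8202 + 0.7157)
= 1.174 / 1.5359
= 0.7644
As percentage: 76.4%

76.4


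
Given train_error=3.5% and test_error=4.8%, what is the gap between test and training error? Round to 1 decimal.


Generalization gap = test_error - train_error
= 4.8 - 3.5
= 1.3%
A small gap suggests good generalization.

1.3


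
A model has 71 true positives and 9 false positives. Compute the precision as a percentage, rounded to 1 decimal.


Precision = TP / (TP + FP) * 100
= 71 / (71 + 9)
= 71 / 80
= 0.8875
= 88.8%

88.8


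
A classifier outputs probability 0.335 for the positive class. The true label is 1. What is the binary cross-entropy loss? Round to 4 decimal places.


For y=1: Loss = -log(p)
= -log(0.335)
= -(-1.0936)
= 1.0936

1.0936


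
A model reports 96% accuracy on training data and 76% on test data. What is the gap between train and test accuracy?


Gap = train_accuracy - test_accuracy
= 96 - 76
= 20%
This gap suggests the model is overfitting.

20


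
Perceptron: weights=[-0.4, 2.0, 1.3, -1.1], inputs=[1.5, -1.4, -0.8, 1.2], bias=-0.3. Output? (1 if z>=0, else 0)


z = w . x + b
= -0.4*1.5 + 2.0*-1.4 + 1.3*-0.8 + -1.1*1.2 + -0.3
= -0.6 + -2.8 + -1.04 + -1.32 + -0.3
= -5.76 + -0.3
= -6.06
Since z = -6.06 < 0, output = 0

0


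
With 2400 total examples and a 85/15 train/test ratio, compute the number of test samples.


Train samples = 2400 * 85% = 2040
Test samples = 2400 - 2040
= 360

360


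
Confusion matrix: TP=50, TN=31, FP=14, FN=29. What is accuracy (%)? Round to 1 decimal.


Accuracy = (TP + TN) / (TP + TN + FP + FN) * 100
= (50 + 31) / (50 + 31 + 14 + 29)
= 81 / 124
= 0.6532
= 65.3%

65.3


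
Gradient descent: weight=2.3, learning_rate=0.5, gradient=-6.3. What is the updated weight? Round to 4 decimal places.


w_new = w_old - lr * gradient
= 2.3 - 0.5 * -6.3
= 2.3 - (-3.15)
= 5.4500

5.4500


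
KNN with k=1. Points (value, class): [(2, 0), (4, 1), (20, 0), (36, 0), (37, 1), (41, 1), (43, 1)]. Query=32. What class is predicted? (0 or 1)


Distances from query 32:
Point 36 (class 0): distance = 4
K=1 nearest neighbors: classes = [0]
Votes for class 1: 0 / 1
Majority vote => class 0

0


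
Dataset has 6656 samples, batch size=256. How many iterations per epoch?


Iterations per epoch = dataset_size / batch_size
= 6656 / 256
= 26

26


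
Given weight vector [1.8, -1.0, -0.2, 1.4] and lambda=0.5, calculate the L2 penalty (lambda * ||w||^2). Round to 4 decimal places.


Squaring each weight:
1.8^2 = 3.24
(-1.0)^2 = 1.0
(-0.2)^2 = 0.04
1.4^2 = 1.96
Sum of squares = 6.24
Penalty = 0.5 * 6.24 = 3.1200

3.1200


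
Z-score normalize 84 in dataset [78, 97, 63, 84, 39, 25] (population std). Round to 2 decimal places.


Mean = (78 + 97 + 63 + 84 + 39 + 25) / 6 = 64.3333
Variance = sum((x_i - mean)^2) / n = 638.5556
Std = sqrt(638.5556) = 25.2697
Z = (x - mean) / std
= (84 - 64.3333) / 25.2697
= 19.6667 / 25.2697
= 0.78

0.78


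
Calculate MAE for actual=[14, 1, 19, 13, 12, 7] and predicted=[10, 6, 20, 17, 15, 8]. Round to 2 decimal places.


Absolute errors: [4, 5, 1, 4, 3, 1]
Sum of absolute errors = 18
MAE = 18 / 6 = 3.00

3.00


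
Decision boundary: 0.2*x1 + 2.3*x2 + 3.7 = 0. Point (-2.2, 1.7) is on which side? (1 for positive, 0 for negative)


Compute 0.2 * -2.2 + 2.3 * 1.7 + 3.7
= -0.44 + 3.91 + 3.7
= 7.17
Since 7.17 >= 0, the point is on the positive side.

1


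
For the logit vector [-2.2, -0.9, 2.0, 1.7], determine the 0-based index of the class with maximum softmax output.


Softmax is a monotonic transformation, so it preserves the argmax.
We need to find the index of the maximum logit.
Index 0: -2.2
Index 1: -0.9
Index 2: 2.0
Index 3: 1.7
Maximum logit = 2.0 at index 2

2


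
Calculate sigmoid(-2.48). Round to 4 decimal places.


sigmoid(z) = 1 / (1 + exp(-z))
exp(-(-2.48)) = exp(2.48) = 11.9413
1 + 11.9413 = 12.9413
1 / 12.9413 = 0.0773

0.0773


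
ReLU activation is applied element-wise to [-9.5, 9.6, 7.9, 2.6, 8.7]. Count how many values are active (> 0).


ReLU(x) = max(0, x) for each element:
ReLU(-9.5) = 0
ReLU(9.6) = 9.6
ReLU(7.9) = 7.9
ReLU(2.6) = 2.6
ReLU(8.7) = 8.7
Active neurons (>0): 4

4


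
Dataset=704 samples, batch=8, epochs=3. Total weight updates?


Iterations per epoch = 704 / 8 = 88
Total updates = iterations_per_epoch * epochs
= 88 * 3
= 264

264


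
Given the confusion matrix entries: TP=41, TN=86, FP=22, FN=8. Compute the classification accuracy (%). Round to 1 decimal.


Accuracy = (TP + TN) / (TP + TN + FP + FN) * 100
= (41 + 86) / (41 + 86 + 22 + 8)
= 127 / 157
= 0.8089
= 80.9%

80.9


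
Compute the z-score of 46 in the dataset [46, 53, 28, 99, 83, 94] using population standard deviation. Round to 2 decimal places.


Mean = (46 + 53 + 28 + 99 + 83 + 94) / 6 = 67.1667
Variance = sum((x_i - mean)^2) / n = 694.4722
Std = sqrt(694.4722) = 26.3528
Z = (x - mean) / std
= (46 - 67.1667) / 26.3528
= -21.1667 / 26.3528
= -0.80

-0.80


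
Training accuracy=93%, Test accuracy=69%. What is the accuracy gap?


Gap = train_accuracy - test_accuracy
= 93 - 69
= 24%
This large gap strongly indicates overfitting.

24


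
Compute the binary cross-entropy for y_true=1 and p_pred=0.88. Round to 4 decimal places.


For y=1: Loss = -log(p)
= -log(0.88)
= -(-0.1278)
= 0.1278

0.1278


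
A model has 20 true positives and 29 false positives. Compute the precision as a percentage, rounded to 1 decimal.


Precision = TP / (TP + FP) * 100
= 20 / (20 + 29)
= 20 / 49
= 0.4082
= 40.8%

40.8


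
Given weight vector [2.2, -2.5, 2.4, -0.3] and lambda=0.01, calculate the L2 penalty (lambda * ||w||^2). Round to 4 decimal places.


Squaring each weight:
2.2^2 = 4.84
(-2.5)^2 = 6.25
2.4^2 = 5.76
(-0.3)^2 = 0.09
Sum of squares = 16.94
Penalty = 0.01 * 16.94 = 0.1694

0.1694


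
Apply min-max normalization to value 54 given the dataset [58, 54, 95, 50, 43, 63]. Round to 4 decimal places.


Min = 43, Max = 95
Range = 95 - 43 = 52
Scaled = (x - min) / (max - min)
= (54 - 43) / 52
= 11 / 52
= 0.2115

0.2115


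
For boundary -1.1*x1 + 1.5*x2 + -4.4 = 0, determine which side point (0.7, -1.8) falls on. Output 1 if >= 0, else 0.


Compute -1.1 * 0.7 + 1.5 * -1.8 + -4.4
= -0.77 + -2.7 + -4.4
= -7.87
Since -7.87 < 0, the point is on the negative side.

0


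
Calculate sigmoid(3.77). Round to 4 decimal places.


sigmoid(z) = 1 / (1 + exp(-z))
exp(-(3.77)) = exp(-3.77) = 0.0231
1 + 0.0231 = 1.0231
1 / 1.0231 = 0.9775

0.9775


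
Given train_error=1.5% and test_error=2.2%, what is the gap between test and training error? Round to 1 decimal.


Generalization gap = test_error - train_error
= 2.2 - 1.5
= 0.7%
A small gap suggests good generalization.

0.7


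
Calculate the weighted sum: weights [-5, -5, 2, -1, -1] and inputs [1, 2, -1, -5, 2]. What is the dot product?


Element-wise products:
-5 * 1 = -5
-5 * 2 = -10
2 * -1 = -2
-1 * -5 = 5
-1 * 2 = -2
Sum = -5 + -10 + -2 + 5 + -2
= -14

-14


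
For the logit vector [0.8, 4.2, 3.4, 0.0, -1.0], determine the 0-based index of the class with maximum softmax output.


Softmax is a monotonic transformation, so it preserves the argmax.
We need to find the index of the maximum logit.
Index 0: 0.8
Index 1: 4.2
Index 2: 3.4
Index 3: 0.0
Index 4: -1.0
Maximum logit = 4.2 at index 1

1


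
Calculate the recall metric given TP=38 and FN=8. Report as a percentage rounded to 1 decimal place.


Recall = TP / (TP + FN) * 100
= 38 / (38 + 8)
= 38 / 46
= 0.8261
= 82.6%

82.6


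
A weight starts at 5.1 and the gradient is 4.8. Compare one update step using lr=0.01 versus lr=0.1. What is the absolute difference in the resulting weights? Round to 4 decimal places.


With lr=0.01: w_new = 5.1 - 0.01 * 4.8 = 5.052
With lr=0.1: w_new = 5.1 - 0.1 * 4.8 = 4.62
Absolute difference = |5.052 - 4.62|
= 0.4320

0.4320


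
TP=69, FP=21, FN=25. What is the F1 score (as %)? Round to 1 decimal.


Precision = TP / (TP + FP) = 69 / 90 = 0.7667
Recall = TP / (TP + FN) = 69 / 94 = 0.734
F1 = 2 * P * R / (P + R)
= 2 * 0.7667 * 0.734 / (0.7667 + 0.734)
= 1.1255 / 1.5007
= 0.75
As percentage: 75.0%

75.0


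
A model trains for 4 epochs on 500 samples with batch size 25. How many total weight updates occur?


Iterations per epoch = 500 / 25 = 20
Total updates = iterations_per_epoch * epochs
= 20 * 4
= 80

80


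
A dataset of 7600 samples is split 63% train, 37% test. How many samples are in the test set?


Train samples = 7600 * 63% = 4788
Test samples = 7600 - 4788
= 2812

2812


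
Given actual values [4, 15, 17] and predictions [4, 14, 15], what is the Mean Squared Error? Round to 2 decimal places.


Differences: [0, 1, 2]
Squared errors: [0, 1, 4]
Sum of squared errors = 5
MSE = 5 / 3 = 1.67

1.67


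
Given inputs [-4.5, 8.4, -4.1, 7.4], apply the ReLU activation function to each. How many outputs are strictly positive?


ReLU(x) = max(0, x) for each element:
ReLU(-4.5) = 0
ReLU(8.4) = 8.4
ReLU(-4.1) = 0
ReLU(7.4) = 7.4
Active neurons (>0): 2

2


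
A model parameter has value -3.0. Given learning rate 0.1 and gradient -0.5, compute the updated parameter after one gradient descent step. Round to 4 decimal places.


w_new = w_old - lr * gradient
= -3.0 - 0.1 * -0.5
= -3.0 - (-0.05)
= -2.9500

-2.9500


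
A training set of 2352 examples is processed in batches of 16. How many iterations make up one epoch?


Iterations per epoch = dataset_size / batch_size
= 2352 / 16
= 147

147


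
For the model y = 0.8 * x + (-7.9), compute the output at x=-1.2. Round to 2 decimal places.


y = 0.8 * -1.2 + (-7.9)
= -0.96 + (-7.9)
= -8.86

-8.86


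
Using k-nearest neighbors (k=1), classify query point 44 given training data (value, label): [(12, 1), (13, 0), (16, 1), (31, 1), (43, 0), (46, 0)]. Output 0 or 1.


Distances from query 44:
Point 43 (class 0): distance = 1
K=1 nearest neighbors: classes = [0]
Votes for class 1: 0 / 1
Majority vote => class 0

0


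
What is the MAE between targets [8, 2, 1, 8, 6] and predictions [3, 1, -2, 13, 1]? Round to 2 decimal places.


Absolute errors: [5, 1, 3, 5, 5]
Sum of absolute errors = 19
MAE = 19 / 5 = 3.80

3.80


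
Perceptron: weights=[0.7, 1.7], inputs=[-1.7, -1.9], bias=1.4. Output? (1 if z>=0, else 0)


z = w . x + b
= 0.7*-1.7 + 1.7*-1.9 + 1.4
= -1.19 + -3.23 + 1.4
= -4.42 + 1.4
= -3.02
Since z = -3.02 < 0, output = 0

0


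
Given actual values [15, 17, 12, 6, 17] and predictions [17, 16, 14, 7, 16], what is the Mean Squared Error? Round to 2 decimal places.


Differences: [-2, 1, -2, -1, 1]
Squared errors: [4, 1, 4, 1, 1]
Sum of squared errors = 11
MSE = 11 / 5 = 2.20

2.20


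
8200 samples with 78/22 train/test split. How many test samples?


Train samples = 8200 * 78% = 6396
Test samples = 8200 - 6396
= 1804

1804


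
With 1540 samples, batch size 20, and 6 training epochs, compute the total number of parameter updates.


Iterations per epoch = 1540 / 20 = 77
Total updates = iterations_per_epoch * epochs
= 77 * 6
= 462

462


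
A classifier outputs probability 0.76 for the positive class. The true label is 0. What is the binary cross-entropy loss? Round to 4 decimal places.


For y=0: Loss = -log(1-p)
= -log(1 - 0.76)
= -log(0.24)
= -(-1.4271)
= 1.4271

1.4271


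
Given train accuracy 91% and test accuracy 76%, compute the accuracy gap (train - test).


Gap = train_accuracy - test_accuracy
= 91 - 76
= 15%
This gap suggests the model is overfitting.

15


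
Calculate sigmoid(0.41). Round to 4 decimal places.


sigmoid(z) = 1 / (1 + exp(-z))
exp(-(0.41)) = exp(-0.41) = 0.6636
1 + 0.6636 = 1.6637
1 / 1.6637 = 0.6011

0.6011


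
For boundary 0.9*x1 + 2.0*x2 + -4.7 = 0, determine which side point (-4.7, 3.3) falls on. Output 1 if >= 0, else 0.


Compute 0.9 * -4.7 + 2.0 * 3.3 + -4.7
= -4.23 + 6.6 + -4.7
= -2.33
Since -2.33 < 0, the point is on the negative side.

0


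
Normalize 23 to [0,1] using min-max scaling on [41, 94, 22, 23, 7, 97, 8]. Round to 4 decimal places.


Min = 7, Max = 97
Range = 97 - 7 = 90
Scaled = (x - min) / (max - min)
= (23 - 7) / 90
= 16 / 90
= 0.1778

0.1778


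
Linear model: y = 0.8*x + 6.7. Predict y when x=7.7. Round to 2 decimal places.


y = 0.8 * 7.7 + (6.7)
= 6.16 + (6.7)
= 12.86

12.86


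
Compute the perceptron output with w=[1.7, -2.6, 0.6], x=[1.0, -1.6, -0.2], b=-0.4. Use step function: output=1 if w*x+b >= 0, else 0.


z = w . x + b
= 1.7*1.0 + -2.6*-1.6 + 0.6*-0.2 + -0.4
= 1.7 + 4.16 + -0.12 + -0.4
= 5.74 + -0.4
= 5.34
Since z = 5.34 >= 0, output = 1

1


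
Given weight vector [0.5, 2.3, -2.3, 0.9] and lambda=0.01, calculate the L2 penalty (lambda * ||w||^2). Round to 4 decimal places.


Squaring each weight:
0.5^2 = 0.25
2.3^2 = 5.29
(-2.3)^2 = 5.29
0.9^2 = 0.81
Sum of squares = 11.64
Penalty = 0.01 * 11.64 = 0.1164

0.1164


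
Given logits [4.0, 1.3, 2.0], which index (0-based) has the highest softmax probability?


Softmax is a monotonic transformation, so it preserves the argmax.
We need to find the index of the maximum logit.
Index 0: 4.0
Index 1: 1.3
Index 2: 2.0
Maximum logit = 4.0 at index 0

0


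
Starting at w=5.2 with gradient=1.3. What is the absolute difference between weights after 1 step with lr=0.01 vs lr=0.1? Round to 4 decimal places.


With lr=0.01: w_new = 5.2 - 0.01 * 1.3 = 5.187
With lr=0.1: w_new = 5.2 - 0.1 * 1.3 = 5.07
Absolute difference = |5.187 - 5.07|
= 0.1170

0.1170


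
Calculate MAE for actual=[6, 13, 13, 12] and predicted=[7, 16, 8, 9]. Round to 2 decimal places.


Absolute errors: [1, 3, 5, 3]
Sum of absolute errors = 12
MAE = 12 / 4 = 3.00

3.00


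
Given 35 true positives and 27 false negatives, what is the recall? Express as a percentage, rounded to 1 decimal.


Recall = TP / (TP + FN) * 100
= 35 / (35 + 27)
= 35 / 62
= 0.5645
= 56.5%

56.5


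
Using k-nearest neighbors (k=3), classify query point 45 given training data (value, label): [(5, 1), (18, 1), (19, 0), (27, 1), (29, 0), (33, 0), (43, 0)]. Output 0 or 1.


Distances from query 45:
Point 43 (class 0): distance = 2
Point 33 (class 0): distance = 12
Point 29 (class 0): distance = 16
K=3 nearest neighbors: classes = [0, 0, 0]
Votes for class 1: 0 / 3
Majority vote => class 0

0


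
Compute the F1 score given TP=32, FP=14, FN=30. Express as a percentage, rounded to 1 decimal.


Precision = TP / (TP + FP) = 32 / 46 = 0.6957
Recall = TP / (TP + FN) = 32 / 62 = 0.5161
F1 = 2 * P * R / (P + R)
= 2 * 0.6957 * 0.5161 / (0.6957 + 0.5161)
= 0.7181 / 1.2118
= 0.5926
As percentage: 59.3%

59.3


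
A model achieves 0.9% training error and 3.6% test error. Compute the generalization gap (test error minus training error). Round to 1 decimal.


Generalization gap = test_error - train_error
= 3.6 - 0.9
= 2.7%
A moderate gap.

2.7


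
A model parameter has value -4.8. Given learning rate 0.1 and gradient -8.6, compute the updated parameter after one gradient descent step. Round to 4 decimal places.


w_new = w_old - lr * gradient
= -4.8 - 0.1 * -8.6
= -4.8 - (-0.86)
= -3.9400

-3.9400


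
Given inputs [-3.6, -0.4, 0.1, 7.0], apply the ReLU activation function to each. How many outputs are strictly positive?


ReLU(x) = max(0, x) for each element:
ReLU(-3.6) = 0
ReLU(-0.4) = 0
ReLU(0.1) = 0.1
ReLU(7.0) = 7.0
Active neurons (>0): 2

2


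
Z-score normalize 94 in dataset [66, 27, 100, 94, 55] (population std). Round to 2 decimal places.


Mean = (66 + 27 + 100 + 94 + 55) / 5 = 68.4
Variance = sum((x_i - mean)^2) / n = 710.64
Std = sqrt(710.64) = 26.6578
Z = (x - mean) / std
= (94 - 68.4) / 26.6578
= 25.6 / 26.6578
= 0.96

0.96


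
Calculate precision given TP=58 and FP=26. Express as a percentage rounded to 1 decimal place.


Precision = TP / (TP + FP) * 100
= 58 / (58 + 26)
= 58 / 84
= 0.6905
= 69.0%

69.0


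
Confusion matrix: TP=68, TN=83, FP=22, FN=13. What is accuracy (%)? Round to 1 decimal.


Accuracy = (TP + TN) / (TP + TN + FP + FN) * 100
= (68 + 83) / (68 + 83 + 22 + 13)
= 151 / 186
= 0.8118
= 81.2%

81.2


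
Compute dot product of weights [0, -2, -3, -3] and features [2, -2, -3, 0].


Element-wise products:
0 * 2 = 0
-2 * -2 = 4
-3 * -3 = 9
-3 * 0 = 0
Sum = 0 + 4 + 9 + 0
= 13

13


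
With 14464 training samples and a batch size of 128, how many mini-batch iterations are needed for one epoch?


Iterations per epoch = dataset_size / batch_size
= 14464 / 128
= 113

113


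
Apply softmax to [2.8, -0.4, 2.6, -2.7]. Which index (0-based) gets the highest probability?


Softmax is a monotonic transformation, so it preserves the argmax.
We need to find the index of the maximum logit.
Index 0: 2.8
Index 1: -0.4
Index 2: 2.6
Index 3: -2.7
Maximum logit = 2.8 at index 0

0


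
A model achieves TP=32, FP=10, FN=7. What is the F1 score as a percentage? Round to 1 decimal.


Precision = TP / (TP + FP) = 32 / 42 = 0.7619
Recall = TP / (TP + FN) = 32 / 39 = 0.8205
F1 = 2 * P * R / (P + R)
= 2 * 0.7619 * 0.8205 / (0.7619 + 0.8205)
= 1.2503 / 1.5824
= 0.7901
As percentage: 79.0%

79.0


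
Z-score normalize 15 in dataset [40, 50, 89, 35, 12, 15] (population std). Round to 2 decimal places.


Mean = (40 + 50 + 89 + 35 + 12 + 15) / 6 = 40.1667
Variance = sum((x_i - mean)^2) / n = 655.8056
Std = sqrt(655.8056) = 25.6087
Z = (x - mean) / std
= (15 - 40.1667) / 25.6087
= -25.1667 / 25.6087
= -0.98

-0.98


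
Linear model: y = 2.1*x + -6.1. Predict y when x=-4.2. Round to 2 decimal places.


y = 2.1 * -4.2 + (-6.1)
= -8.82 + (-6.1)
= -14.92

-14.92


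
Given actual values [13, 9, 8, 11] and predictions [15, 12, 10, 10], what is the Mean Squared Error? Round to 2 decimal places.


Differences: [-2, -3, -2, 1]
Squared errors: [4, 9, 4, 1]
Sum of squared errors = 18
MSE = 18 / 4 = 4.50

4.50


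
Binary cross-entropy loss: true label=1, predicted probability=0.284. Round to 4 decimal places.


For y=1: Loss = -log(p)
= -log(0.284)
= -(-1.2588)
= 1.2588

1.2588


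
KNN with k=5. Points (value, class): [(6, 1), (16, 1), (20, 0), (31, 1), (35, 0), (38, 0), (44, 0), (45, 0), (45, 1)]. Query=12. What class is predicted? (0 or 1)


Distances from query 12:
Point 16 (class 1): distance = 4
Point 6 (class 1): distance = 6
Point 20 (class 0): distance = 8
Point 31 (class 1): distance = 19
Point 35 (class 0): distance = 23
K=5 nearest neighbors: classes = [1, 1, 0, 1, 0]
Votes for class 1: 3 / 5
Majority vote => class 1

1


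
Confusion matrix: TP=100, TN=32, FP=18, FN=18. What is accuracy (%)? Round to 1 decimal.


Accuracy = (TP + TN) / (TP + TN + FP + FN) * 100
= (100 + 32) / (100 + 32 + 18 + 18)
= 132 / 168
= 0.7857
= 78.6%

78.6


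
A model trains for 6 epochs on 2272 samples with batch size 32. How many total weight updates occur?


Iterations per epoch = 2272 / 32 = 71
Total updates = iterations_per_epoch * epochs
= 71 * 6
= 426

426


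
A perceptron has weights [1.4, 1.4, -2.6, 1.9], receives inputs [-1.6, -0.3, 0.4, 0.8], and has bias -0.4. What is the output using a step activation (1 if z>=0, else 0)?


z = w . x + b
= 1.4*-1.6 + 1.4*-0.3 + -2.6*0.4 + 1.9*0.8 + -0.4
= -2.24 + -0.42 + -1.04 + 1.52 + -0.4
= -2.18 + -0.4
= -2.58
Since z = -2.58 < 0, output = 0

0


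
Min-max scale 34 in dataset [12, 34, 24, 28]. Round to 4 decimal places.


Min = 12, Max = 34
Range = 34 - 12 = 22
Scaled = (x - min) / (max - min)
= (34 - 12) / 22
= 22 / 22
= 1.0000

1.0000


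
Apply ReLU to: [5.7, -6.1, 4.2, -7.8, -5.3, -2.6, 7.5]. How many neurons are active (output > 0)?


ReLU(x) = max(0, x) for each element:
ReLU(5.7) = 5.7
ReLU(-6.1) = 0
ReLU(4.2) = 4.2
ReLU(-7.8) = 0
ReLU(-5.3) = 0
ReLU(-2.6) = 0
ReLU(7.5) = 7.5
Active neurons (>0): 3

3


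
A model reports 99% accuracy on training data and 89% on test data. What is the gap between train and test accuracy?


Gap = train_accuracy - test_accuracy
= 99 - 89
= 10%
This moderate gap may indicate mild overfitting.

10


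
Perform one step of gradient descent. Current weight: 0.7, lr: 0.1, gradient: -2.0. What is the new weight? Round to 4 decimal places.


w_new = w_old - lr * gradient
= 0.7 - 0.1 * -2.0
= 0.7 - (-0.2)
= 0.9000

0.9000


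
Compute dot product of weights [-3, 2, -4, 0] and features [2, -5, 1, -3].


Element-wise products:
-3 * 2 = -6
2 * -5 = -10
-4 * 1 = -4
0 * -3 = 0
Sum = -6 + -10 + -4 + 0
= -20

-20


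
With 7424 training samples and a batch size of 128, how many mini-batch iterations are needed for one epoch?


Iterations per epoch = dataset_size / batch_size
= 7424 / 128
= 58

58


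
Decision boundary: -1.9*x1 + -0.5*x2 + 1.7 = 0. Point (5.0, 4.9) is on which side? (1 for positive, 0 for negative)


Compute -1.9 * 5.0 + -0.5 * 4.9 + 1.7
= -9.5 + -2.45 + 1.7
= -10.25
Since -10.25 < 0, the point is on the negative side.

0


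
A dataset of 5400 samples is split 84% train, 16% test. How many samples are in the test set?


Train samples = 5400 * 84% = 4536
Test samples = 5400 - 4536
= 864

864


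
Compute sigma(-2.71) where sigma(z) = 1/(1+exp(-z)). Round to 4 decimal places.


sigmoid(z) = 1 / (1 + exp(-z))
exp(-(-2.71)) = exp(2.71) = 15.0293
1 + 15.0293 = 16.0293
1 / 16.0293 = 0.0624

0.0624


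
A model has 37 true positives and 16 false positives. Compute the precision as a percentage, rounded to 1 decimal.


Precision = TP / (TP + FP) * 100
= 37 / (37 + 16)
= 37 / 53
= 0.6981
= 69.8%

69.8


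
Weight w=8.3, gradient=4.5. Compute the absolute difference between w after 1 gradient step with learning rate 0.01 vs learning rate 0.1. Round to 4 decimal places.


With lr=0.01: w_new = 8.3 - 0.01 * 4.5 = 8.255
With lr=0.1: w_new = 8.3 - 0.1 * 4.5 = 7.85
Absolute difference = |8.255 - 7.85|
= 0.4050

0.4050


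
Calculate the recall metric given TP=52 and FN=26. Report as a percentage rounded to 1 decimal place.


Recall = TP / (TP + FN) * 100
= 52 / (52 + 26)
= 52 / 78
= 0.6667
= 66.7%

66.7


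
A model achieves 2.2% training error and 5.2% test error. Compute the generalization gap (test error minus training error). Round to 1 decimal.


Generalization gap = test_error - train_error
= 5.2 - 2.2
= 3.0%
A moderate gap.

3.0


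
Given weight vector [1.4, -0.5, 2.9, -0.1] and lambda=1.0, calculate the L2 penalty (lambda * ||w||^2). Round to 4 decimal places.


Squaring each weight:
1.4^2 = 1.96
(-0.5)^2 = 0.25
2.9^2 = 8.41
(-0.1)^2 = 0.01
Sum of squares = 10.63
Penalty = 1.0 * 10.63 = 10.6300

10.6300


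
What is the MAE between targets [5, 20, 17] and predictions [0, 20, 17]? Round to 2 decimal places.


Absolute errors: [5, 0, 0]
Sum of absolute errors = 5
MAE = 5 / 3 = 1.67

1.67


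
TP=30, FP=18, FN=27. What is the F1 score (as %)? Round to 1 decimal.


Precision = TP / (TP + FP) = 30 / 48 = 0.625
Recall = TP / (TP + FN) = 30 / 57 = 0.5263
F1 = 2 * P * R / (P + R)
= 2 * 0.625 * 0.5263 / (0.625 + 0.5263)
= 0.6579 / 1.1513
= 0.5714
As percentage: 57.1%

57.1


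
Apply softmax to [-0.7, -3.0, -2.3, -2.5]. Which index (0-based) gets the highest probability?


Softmax is a monotonic transformation, so it preserves the argmax.
We need to find the index of the maximum logit.
Index 0: -0.7
Index 1: -3.0
Index 2: -2.3
Index 3: -2.5
Maximum logit = -0.7 at index 0

0


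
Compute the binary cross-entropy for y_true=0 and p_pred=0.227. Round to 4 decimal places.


For y=0: Loss = -log(1-p)
= -log(1 - 0.227)
= -log(0.773)
= -(-0.2575)
= 0.2575

0.2575


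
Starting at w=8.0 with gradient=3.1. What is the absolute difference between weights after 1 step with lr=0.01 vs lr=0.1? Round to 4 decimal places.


With lr=0.01: w_new = 8.0 - 0.01 * 3.1 = 7.969
With lr=0.1: w_new = 8.0 - 0.1 * 3.1 = 7.69
Absolute difference = |7.969 - 7.69|
= 0.2790

0.2790


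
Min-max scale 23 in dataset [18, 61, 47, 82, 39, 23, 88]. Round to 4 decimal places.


Min = 18, Max = 88
Range = 88 - 18 = 70
Scaled = (x - min) / (max - min)
= (23 - 18) / 70
= 5 / 70
= 0.0714

0.0714


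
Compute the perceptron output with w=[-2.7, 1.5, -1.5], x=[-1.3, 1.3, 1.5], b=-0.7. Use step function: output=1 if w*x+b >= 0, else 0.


z = w . x + b
= -2.7*-1.3 + 1.5*1.3 + -1.5*1.5 + -0.7
= 3.51 + 1.95 + -2.25 + -0.7
= 3.21 + -0.7
= 2.51
Since z = 2.51 >= 0, output = 1

1


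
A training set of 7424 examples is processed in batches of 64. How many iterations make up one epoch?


Iterations per epoch = dataset_size / batch_size
= 7424 / 64
= 116

116


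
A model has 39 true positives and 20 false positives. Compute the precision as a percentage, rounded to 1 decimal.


Precision = TP / (TP + FP) * 100
= 39 / (39 + 20)
= 39 / 59
= 0.661
= 66.1%

66.1


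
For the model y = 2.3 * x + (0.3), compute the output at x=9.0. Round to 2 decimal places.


y = 2.3 * 9.0 + (0.3)
= 20.7 + (0.3)
= 21.00

21.00


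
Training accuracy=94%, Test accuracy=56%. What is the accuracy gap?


Gap = train_accuracy - test_accuracy
= 94 - 56
= 38%
This large gap strongly indicates overfitting.

38


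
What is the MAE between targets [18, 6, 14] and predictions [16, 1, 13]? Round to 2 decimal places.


Absolute errors: [2, 5, 1]
Sum of absolute errors = 8
MAE = 8 / 3 = 2.67

2.67


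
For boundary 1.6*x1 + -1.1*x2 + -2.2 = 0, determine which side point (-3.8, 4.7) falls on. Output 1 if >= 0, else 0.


Compute 1.6 * -3.8 + -1.1 * 4.7 + -2.2
= -6.08 + -5.17 + -2.2
= -13.45
Since -13.45 < 0, the point is on the negative side.

0


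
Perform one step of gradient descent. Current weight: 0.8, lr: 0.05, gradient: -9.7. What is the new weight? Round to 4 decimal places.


w_new = w_old - lr * gradient
= 0.8 - 0.05 * -9.7
= 0.8 - (-0.485)
= 1.2850

1.2850


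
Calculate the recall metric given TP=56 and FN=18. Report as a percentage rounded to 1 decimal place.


Recall = TP / (TP + FN) * 100
= 56 / (56 + 18)
= 56 / 74
= 0.7568
= 75.7%

75.7


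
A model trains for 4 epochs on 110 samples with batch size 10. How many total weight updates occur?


Iterations per epoch = 110 / 10 = 11
Total updates = iterations_per_epoch * epochs
= 11 * 4
= 44

44


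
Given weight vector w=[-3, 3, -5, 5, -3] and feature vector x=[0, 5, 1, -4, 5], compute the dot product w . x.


Element-wise products:
-3 * 0 = 0
3 * 5 = 15
-5 * 1 = -5
5 * -4 = -20
-3 * 5 = -15
Sum = 0 + 15 + -5 + -20 + -15
= -25

-25


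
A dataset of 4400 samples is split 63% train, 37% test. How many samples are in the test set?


Train samples = 4400 * 63% = 2772
Test samples = 4400 - 2772
= 1628

1628


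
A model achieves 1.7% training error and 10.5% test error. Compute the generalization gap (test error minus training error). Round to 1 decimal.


Generalization gap = test_error - train_error
= 10.5 - 1.7
= 8.8%
A moderate gap.

8.8


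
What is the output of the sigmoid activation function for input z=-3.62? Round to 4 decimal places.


sigmoid(z) = 1 / (1 + exp(-z))
exp(-(-3.62)) = exp(3.62) = 37.3376
1 + 37.3376 = 38.3376
1 / 38.3376 = 0.0261

0.0261


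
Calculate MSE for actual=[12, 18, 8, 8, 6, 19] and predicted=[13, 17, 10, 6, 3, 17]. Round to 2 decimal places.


Differences: [-1, 1, -2, 2, 3, 2]
Squared errors: [1, 1, 4, 4, 9, 4]
Sum of squared errors = 23
MSE = 23 / 6 = 3.83

3.83


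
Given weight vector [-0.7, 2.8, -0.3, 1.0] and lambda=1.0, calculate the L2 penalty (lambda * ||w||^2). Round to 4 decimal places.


Squaring each weight:
(-0.7)^2 = 0.49
2.8^2 = 7.84
(-0.3)^2 = 0.09
1.0^2 = 1.0
Sum of squares = 9.42
Penalty = 1.0 * 9.42 = 9.4200

9.4200


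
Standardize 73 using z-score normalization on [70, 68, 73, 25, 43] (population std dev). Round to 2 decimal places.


Mean = (70 + 68 + 73 + 25 + 43) / 5 = 55.8
Variance = sum((x_i - mean)^2) / n = 351.76
Std = sqrt(351.76) = 18.7553
Z = (x - mean) / std
= (73 - 55.8) / 18.7553
= 17.2 / 18.7553
= 0.92

0.92


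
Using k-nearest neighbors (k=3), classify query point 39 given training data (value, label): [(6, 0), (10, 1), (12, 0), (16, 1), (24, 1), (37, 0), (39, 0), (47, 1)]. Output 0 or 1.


Distances from query 39:
Point 39 (class 0): distance = 0
Point 37 (class 0): distance = 2
Point 47 (class 1): distance = 8
K=3 nearest neighbors: classes = [0, 0, 1]
Votes for class 1: 1 / 3
Majority vote => class 0

0


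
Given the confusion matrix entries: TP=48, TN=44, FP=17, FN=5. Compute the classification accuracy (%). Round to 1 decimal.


Accuracy = (TP + TN) / (TP + TN + FP + FN) * 100
= (48 + 44) / (48 + 44 + 17 + 5)
= 92 / 114
= 0.807
= 80.7%

80.7


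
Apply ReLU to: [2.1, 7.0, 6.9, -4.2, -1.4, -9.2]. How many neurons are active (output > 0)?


ReLU(x) = max(0, x) for each element:
ReLU(2.1) = 2.1
ReLU(7.0) = 7.0
ReLU(6.9) = 6.9
ReLU(-4.2) = 0
ReLU(-1.4) = 0
ReLU(-9.2) = 0
Active neurons (>0): 3

3


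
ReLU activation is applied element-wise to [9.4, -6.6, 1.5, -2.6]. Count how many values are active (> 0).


ReLU(x) = max(0, x) for each element:
ReLU(9.4) = 9.4
ReLU(-6.6) = 0
ReLU(1.5) = 1.5
ReLU(-2.6) = 0
Active neurons (>0): 2

2


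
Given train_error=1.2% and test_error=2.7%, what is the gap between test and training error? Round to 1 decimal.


Generalization gap = test_error - train_error
= 2.7 - 1.2
= 1.5%
A small gap suggests good generalization.

1.5


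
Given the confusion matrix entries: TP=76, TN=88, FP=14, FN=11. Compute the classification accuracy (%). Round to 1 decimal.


Accuracy = (TP + TN) / (TP + TN + FP + FN) * 100
= (76 + 88) / (76 + 88 + 14 + 11)
= 164 / 189
= 0.8677
= 86.8%

86.8


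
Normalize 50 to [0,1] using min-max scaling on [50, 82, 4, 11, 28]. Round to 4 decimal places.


Min = 4, Max = 82
Range = 82 - 4 = 78
Scaled = (x - min) / (max - min)
= (50 - 4) / 78
= 46 / 78
= 0.5897

0.5897


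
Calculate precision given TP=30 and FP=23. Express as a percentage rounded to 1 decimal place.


Precision = TP / (TP + FP) * 100
= 30 / (30 + 23)
= 30 / 53
= 0.566
= 56.6%

56.6


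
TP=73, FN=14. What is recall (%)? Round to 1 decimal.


Recall = TP / (TP + FN) * 100
= 73 / (73 + 14)
= 73 / 87
= 0.8391
= 83.9%

83.9


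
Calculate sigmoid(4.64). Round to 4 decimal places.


sigmoid(z) = 1 / (1 + exp(-z))
exp(-(4.64)) = exp(-4.64) = 0.0097
1 + 0.0097 = 1.0097
1 / 1.0097 = 0.9904

0.9904


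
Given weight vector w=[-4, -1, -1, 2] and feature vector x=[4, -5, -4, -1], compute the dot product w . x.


Element-wise products:
-4 * 4 = -16
-1 * -5 = 5
-1 * -4 = 4
2 * -1 = -2
Sum = -16 + 5 + 4 + -2
= -9

-9


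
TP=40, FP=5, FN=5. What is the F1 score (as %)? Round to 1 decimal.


Precision = TP / (TP + FP) = 40 / 45 = 0.8889
Recall = TP / (TP + FN) = 40 / 45 = 0.8889
F1 = 2 * P * R / (P + R)
= 2 * 0.8889 * 0.8889 / (0.8889 + 0.8889)
= 1.5802 / 1.7778
= 0.8889
As percentage: 88.9%

88.9


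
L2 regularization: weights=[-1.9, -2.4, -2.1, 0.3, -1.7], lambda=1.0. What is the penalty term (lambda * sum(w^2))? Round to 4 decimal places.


Squaring each weight:
(-1.9)^2 = 3.61
(-2.4)^2 = 5.76
(-2.1)^2 = 4.41
0.3^2 = 0.09
(-1.7)^2 = 2.89
Sum of squares = 16.76
Penalty = 1.0 * 16.76 = 16.7600

16.7600


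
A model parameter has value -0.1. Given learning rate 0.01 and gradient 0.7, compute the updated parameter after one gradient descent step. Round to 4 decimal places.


w_new = w_old - lr * gradient
= -0.1 - 0.01 * 0.7
= -0.1 - (0.007)
= -0.1070

-0.1070


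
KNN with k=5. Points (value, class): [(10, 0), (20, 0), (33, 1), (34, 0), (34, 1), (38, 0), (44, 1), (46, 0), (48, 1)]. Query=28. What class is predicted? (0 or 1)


Distances from query 28:
Point 33 (class 1): distance = 5
Point 34 (class 0): distance = 6
Point 34 (class 1): distance = 6
Point 20 (class 0): distance = 8
Point 38 (class 0): distance = 10
K=5 nearest neighbors: classes = [1, 0, 1, 0, 0]
Votes for class 1: 2 / 5
Majority vote => class 0

0


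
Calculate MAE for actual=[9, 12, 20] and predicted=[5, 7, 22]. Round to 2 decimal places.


Absolute errors: [4, 5, 2]
Sum of absolute errors = 11
MAE = 11 / 3 = 3.67

3.67


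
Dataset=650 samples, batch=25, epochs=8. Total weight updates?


Iterations per epoch = 650 / 25 = 26
Total updates = iterations_per_epoch * epochs
= 26 * 8
= 208

208


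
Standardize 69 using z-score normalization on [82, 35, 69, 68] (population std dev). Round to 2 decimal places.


Mean = (82 + 35 + 69 + 68) / 4 = 63.5
Variance = sum((x_i - mean)^2) / n = 301.25
Std = sqrt(301.25) = 17.3566
Z = (x - mean) / std
= (69 - 63.5) / 17.3566
= 5.5 / 17.3566
= 0.32

0.32


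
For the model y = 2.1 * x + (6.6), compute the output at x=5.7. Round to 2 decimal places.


y = 2.1 * 5.7 + (6.6)
= 11.97 + (6.6)
= 18.57

18.57


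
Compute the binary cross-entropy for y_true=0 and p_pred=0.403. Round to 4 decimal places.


For y=0: Loss = -log(1-p)
= -log(1 - 0.403)
= -log(0.597)
= -(-0.5158)
= 0.5158

0.5158


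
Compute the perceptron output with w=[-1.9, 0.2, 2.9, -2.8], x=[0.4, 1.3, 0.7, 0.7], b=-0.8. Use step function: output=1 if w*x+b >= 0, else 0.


z = w . x + b
= -1.9*0.4 + 0.2*1.3 + 2.9*0.7 + -2.8*0.7 + -0.8
= -0.76 + 0.26 + 2.03 + -1.96 + -0.8
= -0.43 + -0.8
= -1.23
Since z = -1.23 < 0, output = 0

0


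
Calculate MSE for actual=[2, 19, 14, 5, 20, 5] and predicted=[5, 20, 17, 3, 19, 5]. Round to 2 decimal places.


Differences: [-3, -1, -3, 2, 1, 0]
Squared errors: [9, 1, 9, 4, 1, 0]
Sum of squared errors = 24
MSE = 24 / 6 = 4.00

4.00


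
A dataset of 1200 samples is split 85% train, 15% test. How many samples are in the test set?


Train samples = 1200 * 85% = 1020
Test samples = 1200 - 1020
= 180

180


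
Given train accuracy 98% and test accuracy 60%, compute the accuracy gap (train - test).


Gap = train_accuracy - test_accuracy
= 98 - 60
= 38%
This large gap strongly indicates overfitting.

38


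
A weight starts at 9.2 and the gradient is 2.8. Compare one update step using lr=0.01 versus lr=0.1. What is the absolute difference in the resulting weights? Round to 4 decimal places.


With lr=0.01: w_new = 9.2 - 0.01 * 2.8 = 9.172
With lr=0.1: w_new = 9.2 - 0.1 * 2.8 = 8.92
Absolute difference = |9.172 - 8.92|
= 0.2520

0.2520


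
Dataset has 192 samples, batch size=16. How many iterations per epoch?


Iterations per epoch = dataset_size / batch_size
= 192 / 16
= 12

12


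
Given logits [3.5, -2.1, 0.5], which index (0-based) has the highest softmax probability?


Softmax is a monotonic transformation, so it preserves the argmax.
We need to find the index of the maximum logit.
Index 0: 3.5
Index 1: -2.1
Index 2: 0.5
Maximum logit = 3.5 at index 0

0


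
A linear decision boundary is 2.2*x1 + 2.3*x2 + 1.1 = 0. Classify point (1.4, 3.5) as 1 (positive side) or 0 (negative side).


Compute 2.2 * 1.4 + 2.3 * 3.5 + 1.1
= 3.08 + 8.05 + 1.1
= 12.23
Since 12.23 >= 0, the point is on the positive side.

1


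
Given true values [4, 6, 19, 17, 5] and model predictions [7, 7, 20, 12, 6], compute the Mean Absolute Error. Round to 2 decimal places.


Absolute errors: [3, 1, 1, 5, 1]
Sum of absolute errors = 11
MAE = 11 / 5 = 2.20

2.20


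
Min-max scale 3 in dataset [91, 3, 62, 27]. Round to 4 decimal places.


Min = 3, Max = 91
Range = 91 - 3 = 88
Scaled = (x - min) / (max - min)
= (3 - 3) / 88
= 0 / 88
= 0.0000

0.0000


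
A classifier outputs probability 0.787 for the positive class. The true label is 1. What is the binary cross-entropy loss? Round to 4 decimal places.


For y=1: Loss = -log(p)
= -log(0.787)
= -(-0.2395)
= 0.2395

0.2395


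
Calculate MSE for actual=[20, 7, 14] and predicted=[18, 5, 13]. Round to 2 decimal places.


Differences: [2, 2, 1]
Squared errors: [4, 4, 1]
Sum of squared errors = 9
MSE = 9 / 3 = 3.00

3.00


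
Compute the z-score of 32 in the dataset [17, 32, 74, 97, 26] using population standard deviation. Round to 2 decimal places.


Mean = (17 + 32 + 74 + 97 + 26) / 5 = 49.2
Variance = sum((x_i - mean)^2) / n = 954.16
Std = sqrt(954.16) = 30.8895
Z = (x - mean) / std
= (32 - 49.2) / 30.8895
= -17.2 / 30.8895
= -0.56

-0.56


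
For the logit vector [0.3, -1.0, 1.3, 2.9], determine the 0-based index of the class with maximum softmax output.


Softmax is a monotonic transformation, so it preserves the argmax.
We need to find the index of the maximum logit.
Index 0: 0.3
Index 1: -1.0
Index 2: 1.3
Index 3: 2.9
Maximum logit = 2.9 at index 3

3


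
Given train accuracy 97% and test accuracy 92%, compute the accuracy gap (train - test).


Gap = train_accuracy - test_accuracy
= 97 - 92
= 5%
This moderate gap may indicate mild overfitting.

5


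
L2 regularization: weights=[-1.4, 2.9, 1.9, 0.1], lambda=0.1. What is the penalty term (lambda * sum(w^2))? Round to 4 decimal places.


Squaring each weight:
(-1.4)^2 = 1.96
2.9^2 = 8.41
1.9^2 = 3.61
0.1^2 = 0.01
Sum of squares = 13.99
Penalty = 0.1 * 13.99 = 1.3990

1.3990


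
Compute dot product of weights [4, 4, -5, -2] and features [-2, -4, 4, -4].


Element-wise products:
4 * -2 = -8
4 * -4 = -16
-5 * 4 = -20
-2 * -4 = 8
Sum = -8 + -16 + -20 + 8
= -36

-36


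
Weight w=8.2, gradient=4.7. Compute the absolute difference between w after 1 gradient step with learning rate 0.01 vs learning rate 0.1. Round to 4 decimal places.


With lr=0.01: w_new = 8.2 - 0.01 * 4.7 = 8.153
With lr=0.1: w_new = 8.2 - 0.1 * 4.7 = 7.73
Absolute difference = |8.153 - 7.73|
= 0.4230

0.4230


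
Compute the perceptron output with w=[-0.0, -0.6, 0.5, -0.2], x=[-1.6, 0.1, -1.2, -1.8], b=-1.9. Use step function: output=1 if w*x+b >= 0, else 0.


z = w . x + b
= -0.0*-1.6 + -0.6*0.1 + 0.5*-1.2 + -0.2*-1.8 + -1.9
= 0.0 + -0.06 + -0.6 + 0.36 + -1.9
= -0.3 + -1.9
= -2.2
Since z = -2.2 < 0, output = 0

0


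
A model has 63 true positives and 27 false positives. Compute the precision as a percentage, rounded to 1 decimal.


Precision = TP / (TP + FP) * 100
= 63 / (63 + 27)
= 63 / 90
= 0.7
= 70.0%

70.0


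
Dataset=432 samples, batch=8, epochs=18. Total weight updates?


Iterations per epoch = 432 / 8 = 54
Total updates = iterations_per_epoch * epochs
= 54 * 18
= 972

972
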